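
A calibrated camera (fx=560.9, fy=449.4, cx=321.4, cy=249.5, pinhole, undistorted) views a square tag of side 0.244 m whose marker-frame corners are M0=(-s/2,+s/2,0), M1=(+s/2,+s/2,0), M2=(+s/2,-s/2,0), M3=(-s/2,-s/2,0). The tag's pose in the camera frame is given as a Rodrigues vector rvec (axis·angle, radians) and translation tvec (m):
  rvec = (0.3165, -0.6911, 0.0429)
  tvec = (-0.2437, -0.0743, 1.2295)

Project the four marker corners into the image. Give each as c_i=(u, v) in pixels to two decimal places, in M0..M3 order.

Intrinsics K: fx=560.9, fy=449.4, cx=321.4, cy=249.5
Marker side s = 0.244 m; corners in marker frame (Z=0):
  M0 = (-0.1220, +0.1220, 0)
  M1 = (+0.1220, +0.1220, 0)
  M2 = (+0.1220, -0.1220, 0)
  M3 = (-0.1220, -0.1220, 0)
rvec = (0.3165, -0.6911, 0.0429), |rvec| = θ = 0.76134 rad = 43.621°
Rodrigues: sinθ=0.68989, 1−cosθ=0.27608; R = I + sinθ·[k]× + (1−cosθ)·[k]×²:
    [+0.77163 -0.14306 -0.61978]
    [-0.06531 +0.95141 -0.30092]
    [+0.63271 +0.27268 +0.72479]
t = (-0.2437, -0.0743, 1.2295) m
M0: Pc = R·M0+t = (-0.35529, +0.04974, +1.18558); u = 560.9·(-0.35529)/1.18558 + 321.4 = 153.3102, v = 449.4·(+0.04974)/1.18558 + 249.5 = 268.3543
M1: Pc = R·M1+t = (-0.16701, +0.03380, +1.33996); u = 560.9·(-0.16701)/1.33996 + 321.4 = 251.4885, v = 449.4·(+0.03380)/1.33996 + 249.5 = 260.8374
M2: Pc = R·M2+t = (-0.13211, -0.19834, +1.27342); u = 560.9·(-0.13211)/1.27342 + 321.4 = 263.2109, v = 449.4·(-0.19834)/1.27342 + 249.5 = 179.5045
M3: Pc = R·M3+t = (-0.32039, -0.18240, +1.11904); u = 560.9·(-0.32039)/1.11904 + 321.4 = 160.8125, v = 449.4·(-0.18240)/1.11904 + 249.5 = 176.2477

c0=(153.31, 268.35) c1=(251.49, 260.84) c2=(263.21, 179.50) c3=(160.81, 176.25)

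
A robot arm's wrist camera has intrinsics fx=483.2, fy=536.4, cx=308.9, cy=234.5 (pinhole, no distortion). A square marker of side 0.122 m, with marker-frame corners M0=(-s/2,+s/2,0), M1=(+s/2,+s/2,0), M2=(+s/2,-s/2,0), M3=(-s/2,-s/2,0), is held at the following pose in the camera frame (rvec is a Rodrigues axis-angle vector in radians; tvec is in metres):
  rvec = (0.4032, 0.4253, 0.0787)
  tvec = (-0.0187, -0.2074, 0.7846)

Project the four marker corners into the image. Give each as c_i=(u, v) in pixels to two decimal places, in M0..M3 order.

Intrinsics K: fx=483.2, fy=536.4, cx=308.9, cy=234.5
Marker side s = 0.122 m; corners in marker frame (Z=0):
  M0 = (-0.0610, +0.0610, 0)
  M1 = (+0.0610, +0.0610, 0)
  M2 = (+0.0610, -0.0610, 0)
  M3 = (-0.0610, -0.0610, 0)
rvec = (0.4032, 0.4253, 0.0787), |rvec| = θ = 0.59131 rad = 33.879°
Rodrigues: sinθ=0.55745, 1−cosθ=0.16979; R = I + sinθ·[k]× + (1−cosθ)·[k]×²:
    [+0.90916 +0.00908 +0.41635]
    [+0.15746 +0.91805 -0.36386]
    [-0.38554 +0.39636 +0.83322]
t = (-0.0187, -0.2074, 0.7846) m
M0: Pc = R·M0+t = (-0.07360, -0.16100, +0.83230); u = 483.2·(-0.07360)/0.83230 + 308.9 = 266.1678, v = 536.4·(-0.16100)/0.83230 + 234.5 = 130.7355
M1: Pc = R·M1+t = (+0.03731, -0.14179, +0.78526); u = 483.2·(+0.03731)/0.78526 + 308.9 = 331.8597, v = 536.4·(-0.14179)/0.78526 + 234.5 = 137.6428
M2: Pc = R·M2+t = (+0.03620, -0.25380, +0.73690); u = 483.2·(+0.03620)/0.73690 + 308.9 = 332.6401, v = 536.4·(-0.25380)/0.73690 + 234.5 = 49.7596
M3: Pc = R·M3+t = (-0.07471, -0.27301, +0.78394); u = 483.2·(-0.07471)/0.78394 + 308.9 = 262.8493, v = 536.4·(-0.27301)/0.78394 + 234.5 = 47.6991

c0=(266.17, 130.74) c1=(331.86, 137.64) c2=(332.64, 49.76) c3=(262.85, 47.70)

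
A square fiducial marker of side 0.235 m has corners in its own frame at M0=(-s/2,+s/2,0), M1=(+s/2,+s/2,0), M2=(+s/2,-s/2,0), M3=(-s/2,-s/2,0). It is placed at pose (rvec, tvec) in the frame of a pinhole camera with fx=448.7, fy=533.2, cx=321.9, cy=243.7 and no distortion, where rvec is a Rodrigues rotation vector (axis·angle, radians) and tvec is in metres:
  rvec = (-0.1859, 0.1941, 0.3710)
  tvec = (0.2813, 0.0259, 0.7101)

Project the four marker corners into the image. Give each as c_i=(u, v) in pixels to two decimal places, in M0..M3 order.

Intrinsics K: fx=448.7, fy=533.2, cx=321.9, cy=243.7
Marker side s = 0.235 m; corners in marker frame (Z=0):
  M0 = (-0.1175, +0.1175, 0)
  M1 = (+0.1175, +0.1175, 0)
  M2 = (+0.1175, -0.1175, 0)
  M3 = (-0.1175, -0.1175, 0)
rvec = (-0.1859, 0.1941, 0.3710), |rvec| = θ = 0.45812 rad = 26.248°
Rodrigues: sinθ=0.44226, 1−cosθ=0.10311; R = I + sinθ·[k]× + (1−cosθ)·[k]×²:
    [+0.91386 -0.37589 +0.15350]
    [+0.34043 +0.91540 +0.21485]
    [-0.22127 -0.14409 +0.96451]
t = (0.2813, 0.0259, 0.7101) m
M0: Pc = R·M0+t = (+0.12975, +0.09346, +0.71917); u = 448.7·(+0.12975)/0.71917 + 321.9 = 402.8556, v = 533.2·(+0.09346)/0.71917 + 243.7 = 312.9912
M1: Pc = R·M1+t = (+0.34451, +0.17346, +0.66717); u = 448.7·(+0.34451)/0.66717 + 321.9 = 553.5988, v = 533.2·(+0.17346)/0.66717 + 243.7 = 382.3280
M2: Pc = R·M2+t = (+0.43285, -0.04166, +0.70103); u = 448.7·(+0.43285)/0.70103 + 321.9 = 598.9460, v = 533.2·(-0.04166)/0.70103 + 243.7 = 212.0148
M3: Pc = R·M3+t = (+0.21809, -0.12166, +0.75303); u = 448.7·(+0.21809)/0.75303 + 321.9 = 451.8497, v = 533.2·(-0.12166)/0.75303 + 243.7 = 157.5561

c0=(402.86, 312.99) c1=(553.60, 382.33) c2=(598.95, 212.01) c3=(451.85, 157.56)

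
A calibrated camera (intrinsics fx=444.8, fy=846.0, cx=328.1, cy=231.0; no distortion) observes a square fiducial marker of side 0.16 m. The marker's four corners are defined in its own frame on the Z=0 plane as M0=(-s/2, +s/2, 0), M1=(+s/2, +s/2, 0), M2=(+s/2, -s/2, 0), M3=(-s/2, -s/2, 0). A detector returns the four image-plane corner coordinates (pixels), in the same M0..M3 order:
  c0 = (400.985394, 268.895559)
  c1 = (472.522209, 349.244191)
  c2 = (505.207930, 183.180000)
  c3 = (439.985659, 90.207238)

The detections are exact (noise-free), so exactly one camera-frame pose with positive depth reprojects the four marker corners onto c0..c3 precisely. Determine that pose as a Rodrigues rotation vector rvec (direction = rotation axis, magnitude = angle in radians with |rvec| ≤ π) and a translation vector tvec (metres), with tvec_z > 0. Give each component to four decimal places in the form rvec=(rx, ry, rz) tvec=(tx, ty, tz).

Intrinsics K: fx=444.8, fy=846.0, cx=328.1, cy=231.0
Marker side s = 0.16 m; corners in marker frame (Z=0):
  M0 = (-0.0800, +0.0800, 0)
  M1 = (+0.0800, +0.0800, 0)
  M2 = (+0.0800, -0.0800, 0)
  M3 = (-0.0800, -0.0800, 0)
Detected image corners:
  c0 = (400.985394, 268.895559) px
  c1 = (472.522209, 349.244191) px
  c2 = (505.207930, 183.180000) px
  c3 = (439.985659, 90.207238) px
Planar DLT: solve 8×8 A·h = b for H (H[2,2]=1):
  H  [+696.07513 -344.43564 +456.67692]
  H  [+674.39638 +1015.99713 +223.09327]
  H  [+0.59190 -0.26690 +1.00000]
B = K⁻¹H; ‖b₁‖=1.423847, ‖b₂‖=1.423847; λ = 2/(‖b₁‖+‖b₂‖) = 0.702323, sign → tz>0 ⇒ λ=+0.702323
r₁ = λ·B[:,0] = (+0.79244,+0.44635,+0.41571); r₂ = λ·B[:,1] = (-0.40558,+0.89463,-0.18745)
r₃ = r₁×r₂ = (-0.45557,-0.02006,+0.88997); SVD([r₁ r₂ r₃]) → R = UVᵀ:
  R  [+0.79244 -0.40558 -0.45557]
  R  [+0.44635 +0.89463 -0.02006]
  R  [+0.41571 -0.18745 +0.88997]
t = (+0.20302, -0.00656, +0.70232) m
tr R = 2.577040; θ = arccos((tr R − 1)/2) = 0.662398 rad = 37.953°
axis k = ((R−Rᵀ)₃₂, (R−Rᵀ)₁₃, (R−Rᵀ)₂₁) / (2 sinθ) = (-0.136082, -0.708348, +0.692621)
rvec = θ·k = (-0.090141, -0.469208, +0.458791)

rvec=(-0.0901, -0.4692, 0.4588) tvec=(0.2030, -0.0066, 0.7023)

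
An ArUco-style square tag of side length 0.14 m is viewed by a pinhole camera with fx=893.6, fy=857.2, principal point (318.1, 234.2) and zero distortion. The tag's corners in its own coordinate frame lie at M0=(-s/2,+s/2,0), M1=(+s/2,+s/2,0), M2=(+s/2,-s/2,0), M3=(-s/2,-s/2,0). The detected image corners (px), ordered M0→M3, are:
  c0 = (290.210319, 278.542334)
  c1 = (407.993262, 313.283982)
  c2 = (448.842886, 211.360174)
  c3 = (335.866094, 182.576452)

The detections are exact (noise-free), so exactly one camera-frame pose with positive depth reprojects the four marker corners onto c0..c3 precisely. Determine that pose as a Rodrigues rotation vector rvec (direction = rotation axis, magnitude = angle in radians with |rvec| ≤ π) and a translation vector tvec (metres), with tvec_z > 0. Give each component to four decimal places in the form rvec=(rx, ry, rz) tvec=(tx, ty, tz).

rvec=(-0.4869, 0.2381, 0.3421) tvec=(0.0590, 0.0124, 1.0132)

Intrinsics K: fx=893.6, fy=857.2, cx=318.1, cy=234.2
Marker side s = 0.14 m; corners in marker frame (Z=0):
  M0 = (-0.0700, +0.0700, 0)
  M1 = (+0.0700, +0.0700, 0)
  M2 = (+0.0700, -0.0700, 0)
  M3 = (-0.0700, -0.0700, 0)
Detected image corners:
  c0 = (290.210319, 278.542334) px
  c1 = (407.993262, 313.283982) px
  c2 = (448.842886, 211.360174) px
  c3 = (335.866094, 182.576452) px
Planar DLT: solve 8×8 A·h = b for H (H[2,2]=1):
  H  [+712.93130 -461.11693 +370.14200]
  H  [+152.66645 +605.38853 +244.69063]
  H  [-0.29865 -0.40949 +1.00000]
B = K⁻¹H; ‖b₁‖=0.986960, ‖b₂‖=0.986960; λ = 2/(‖b₁‖+‖b₂‖) = 1.013213, sign → tz>0 ⇒ λ=+1.013213
r₁ = λ·B[:,0] = (+0.91608,+0.26313,-0.30260); r₂ = λ·B[:,1] = (-0.37514,+0.82893,-0.41490)
r₃ = r₁×r₂ = (+0.14166,+0.49360,+0.85807); SVD([r₁ r₂ r₃]) → R = UVᵀ:
  R  [+0.91608 -0.37514 +0.14166]
  R  [+0.26313 +0.82893 +0.49360]
  R  [-0.30260 -0.41490 +0.85807]
t = (+0.05901, +0.01240, +1.01321) m
tr R = 2.603080; θ = arccos((tr R − 1)/2) = 0.640930 rad = 36.723°
axis k = ((R−Rᵀ)₃₂, (R−Rᵀ)₁₃, (R−Rᵀ)₂₁) / (2 sinθ) = (-0.759693, +0.371490, +0.533724)
rvec = θ·k = (-0.486910, +0.238099, +0.342080)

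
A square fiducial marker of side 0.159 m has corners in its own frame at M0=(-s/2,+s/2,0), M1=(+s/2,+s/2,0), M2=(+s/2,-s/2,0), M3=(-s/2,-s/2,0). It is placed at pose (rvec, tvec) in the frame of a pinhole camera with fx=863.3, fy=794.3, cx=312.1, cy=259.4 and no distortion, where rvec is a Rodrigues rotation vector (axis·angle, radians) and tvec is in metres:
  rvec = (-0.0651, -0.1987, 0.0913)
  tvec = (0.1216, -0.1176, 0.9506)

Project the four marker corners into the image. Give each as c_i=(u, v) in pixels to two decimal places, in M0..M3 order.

Intrinsics K: fx=863.3, fy=794.3, cx=312.1, cy=259.4
Marker side s = 0.159 m; corners in marker frame (Z=0):
  M0 = (-0.0795, +0.0795, 0)
  M1 = (+0.0795, +0.0795, 0)
  M2 = (+0.0795, -0.0795, 0)
  M3 = (-0.0795, -0.0795, 0)
rvec = (-0.0651, -0.1987, 0.0913), |rvec| = θ = 0.22816 rad = 13.072°
Rodrigues: sinθ=0.22618, 1−cosθ=0.02591; R = I + sinθ·[k]× + (1−cosθ)·[k]×²:
    [+0.97619 -0.08407 -0.19994]
    [+0.09695 +0.99374 +0.05551]
    [+0.19402 -0.07357 +0.97823]
t = (0.1216, -0.1176, 0.9506) m
M0: Pc = R·M0+t = (+0.03731, -0.04631, +0.92933); u = 863.3·(+0.03731)/0.92933 + 312.1 = 346.7582, v = 794.3·(-0.04631)/0.92933 + 259.4 = 219.8228
M1: Pc = R·M1+t = (+0.19252, -0.03089, +0.96018); u = 863.3·(+0.19252)/0.96018 + 312.1 = 485.1994, v = 794.3·(-0.03089)/0.96018 + 259.4 = 233.8463
M2: Pc = R·M2+t = (+0.20589, -0.18889, +0.97187); u = 863.3·(+0.20589)/0.97187 + 312.1 = 494.9898, v = 794.3·(-0.18889)/0.97187 + 259.4 = 105.0186
M3: Pc = R·M3+t = (+0.05068, -0.20431, +0.94102); u = 863.3·(+0.05068)/0.94102 + 312.1 = 358.5905, v = 794.3·(-0.20431)/0.94102 + 259.4 = 86.9460

c0=(346.76, 219.82) c1=(485.20, 233.85) c2=(494.99, 105.02) c3=(358.59, 86.95)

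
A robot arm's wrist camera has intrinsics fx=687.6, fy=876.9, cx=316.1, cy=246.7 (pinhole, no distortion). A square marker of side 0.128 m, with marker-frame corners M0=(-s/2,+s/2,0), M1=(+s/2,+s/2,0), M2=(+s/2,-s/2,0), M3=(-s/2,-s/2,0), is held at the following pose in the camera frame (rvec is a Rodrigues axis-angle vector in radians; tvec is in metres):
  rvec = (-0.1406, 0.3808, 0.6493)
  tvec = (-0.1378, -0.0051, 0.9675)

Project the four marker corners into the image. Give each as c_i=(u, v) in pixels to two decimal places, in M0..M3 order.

Intrinsics K: fx=687.6, fy=876.9, cx=316.1, cy=246.7
Marker side s = 0.128 m; corners in marker frame (Z=0):
  M0 = (-0.0640, +0.0640, 0)
  M1 = (+0.0640, +0.0640, 0)
  M2 = (+0.0640, -0.0640, 0)
  M3 = (-0.0640, -0.0640, 0)
rvec = (-0.1406, 0.3808, 0.6493), |rvec| = θ = 0.76575 rad = 43.874°
Rodrigues: sinθ=0.69308, 1−cosθ=0.27913; R = I + sinθ·[k]× + (1−cosθ)·[k]×²:
    [+0.73028 -0.61317 +0.30120]
    [+0.56219 +0.78990 +0.24496]
    [-0.38812 -0.00955 +0.92156]
t = (-0.1378, -0.0051, 0.9675) m
M0: Pc = R·M0+t = (-0.22378, +0.00947, +0.99173); u = 687.6·(-0.22378)/0.99173 + 316.1 = 160.9452, v = 876.9·(+0.00947)/0.99173 + 246.7 = 255.0761
M1: Pc = R·M1+t = (-0.13031, +0.08143, +0.94205); u = 687.6·(-0.13031)/0.94205 + 316.1 = 220.9905, v = 876.9·(+0.08143)/0.94205 + 246.7 = 322.5019
M2: Pc = R·M2+t = (-0.05182, -0.01967, +0.94327); u = 687.6·(-0.05182)/0.94327 + 316.1 = 278.3260, v = 876.9·(-0.01967)/0.94327 + 246.7 = 228.4113
M3: Pc = R·M3+t = (-0.14529, -0.09163, +0.99295); u = 687.6·(-0.14529)/0.99295 + 316.1 = 215.4860, v = 876.9·(-0.09163)/0.99295 + 246.7 = 165.7761

c0=(160.95, 255.08) c1=(220.99, 322.50) c2=(278.33, 228.41) c3=(215.49, 165.78)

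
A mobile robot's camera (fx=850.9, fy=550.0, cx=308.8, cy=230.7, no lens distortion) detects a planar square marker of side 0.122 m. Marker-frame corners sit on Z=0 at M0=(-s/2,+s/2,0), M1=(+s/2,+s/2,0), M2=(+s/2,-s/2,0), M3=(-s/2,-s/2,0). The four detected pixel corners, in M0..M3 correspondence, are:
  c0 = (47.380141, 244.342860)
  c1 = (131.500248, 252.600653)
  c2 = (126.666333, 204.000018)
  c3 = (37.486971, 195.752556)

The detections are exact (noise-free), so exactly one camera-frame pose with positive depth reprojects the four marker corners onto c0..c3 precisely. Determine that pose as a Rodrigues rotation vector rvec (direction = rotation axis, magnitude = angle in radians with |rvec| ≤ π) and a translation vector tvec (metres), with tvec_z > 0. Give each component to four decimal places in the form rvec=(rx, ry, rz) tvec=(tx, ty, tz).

Intrinsics K: fx=850.9, fy=550.0, cx=308.8, cy=230.7
Marker side s = 0.122 m; corners in marker frame (Z=0):
  M0 = (-0.0610, +0.0610, 0)
  M1 = (+0.0610, +0.0610, 0)
  M2 = (+0.0610, -0.0610, 0)
  M3 = (-0.0610, -0.0610, 0)
Detected image corners:
  c0 = (47.380141, 244.342860) px
  c1 = (131.500248, 252.600653) px
  c2 = (126.666333, 204.000018) px
  c3 = (37.486971, 195.752556) px
Planar DLT: solve 8×8 A·h = b for H (H[2,2]=1):
  H  [+702.40566 +102.12005 +85.64490]
  H  [+48.76289 +507.21441 +224.87277]
  H  [-0.08423 +0.48574 +1.00000]
B = K⁻¹H; ‖b₁‖=0.869079, ‖b₂‖=0.869079; λ = 2/(‖b₁‖+‖b₂‖) = 1.150643, sign → tz>0 ⇒ λ=+1.150643
r₁ = λ·B[:,0] = (+0.98501,+0.14267,-0.09692); r₂ = λ·B[:,1] = (-0.06474,+0.82669,+0.55892)
r₃ = r₁×r₂ = (+0.15987,-0.54427,+0.82354); SVD([r₁ r₂ r₃]) → R = UVᵀ:
  R  [+0.98501 -0.06474 +0.15987]
  R  [+0.14267 +0.82669 -0.54427]
  R  [-0.09692 +0.55892 +0.82354]
t = (-0.30177, -0.01219, +1.15064) m
tr R = 2.635245; θ = arccos((tr R − 1)/2) = 0.613527 rad = 35.153°
axis k = ((R−Rᵀ)₃₂, (R−Rᵀ)₁₃, (R−Rᵀ)₂₁) / (2 sinθ) = (+0.958033, +0.223001, +0.180123)
rvec = θ·k = (+0.587779, +0.136817, +0.110510)

rvec=(0.5878, 0.1368, 0.1105) tvec=(-0.3018, -0.0122, 1.1506)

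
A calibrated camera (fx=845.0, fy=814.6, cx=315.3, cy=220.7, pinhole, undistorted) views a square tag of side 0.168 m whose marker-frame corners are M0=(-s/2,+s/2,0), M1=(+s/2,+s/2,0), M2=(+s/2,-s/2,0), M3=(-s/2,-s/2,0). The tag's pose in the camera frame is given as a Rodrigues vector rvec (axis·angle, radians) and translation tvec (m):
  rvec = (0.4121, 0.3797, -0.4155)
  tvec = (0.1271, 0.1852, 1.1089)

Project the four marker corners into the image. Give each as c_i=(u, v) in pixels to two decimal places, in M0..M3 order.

c0=(383.38, 416.38) c1=(497.49, 390.99) c2=(444.32, 290.08) c3=(328.45, 323.17)

Intrinsics K: fx=845.0, fy=814.6, cx=315.3, cy=220.7
Marker side s = 0.168 m; corners in marker frame (Z=0):
  M0 = (-0.0840, +0.0840, 0)
  M1 = (+0.0840, +0.0840, 0)
  M2 = (+0.0840, -0.0840, 0)
  M3 = (-0.0840, -0.0840, 0)
rvec = (0.4121, 0.3797, -0.4155), |rvec| = θ = 0.69759 rad = 39.969°
Rodrigues: sinθ=0.64238, 1−cosθ=0.23361; R = I + sinθ·[k]× + (1−cosθ)·[k]×²:
    [+0.84791 +0.45773 +0.26745]
    [-0.30750 +0.83560 -0.45522]
    [-0.43184 +0.30374 +0.84927]
t = (0.1271, 0.1852, 1.1089) m
M0: Pc = R·M0+t = (+0.09432, +0.28122, +1.17069); u = 845.0·(+0.09432)/1.17069 + 315.3 = 383.3829, v = 814.6·(+0.28122)/1.17069 + 220.7 = 416.3811
M1: Pc = R·M1+t = (+0.23677, +0.22956, +1.09814); u = 845.0·(+0.23677)/1.09814 + 315.3 = 497.4934, v = 814.6·(+0.22956)/1.09814 + 220.7 = 390.9881
M2: Pc = R·M2+t = (+0.15988, +0.08918, +1.04711); u = 845.0·(+0.15988)/1.04711 + 315.3 = 444.3170, v = 814.6·(+0.08918)/1.04711 + 220.7 = 290.0777
M3: Pc = R·M3+t = (+0.01743, +0.14084, +1.11966); u = 845.0·(+0.01743)/1.11966 + 315.3 = 328.4514, v = 814.6·(+0.14084)/1.11966 + 220.7 = 323.1665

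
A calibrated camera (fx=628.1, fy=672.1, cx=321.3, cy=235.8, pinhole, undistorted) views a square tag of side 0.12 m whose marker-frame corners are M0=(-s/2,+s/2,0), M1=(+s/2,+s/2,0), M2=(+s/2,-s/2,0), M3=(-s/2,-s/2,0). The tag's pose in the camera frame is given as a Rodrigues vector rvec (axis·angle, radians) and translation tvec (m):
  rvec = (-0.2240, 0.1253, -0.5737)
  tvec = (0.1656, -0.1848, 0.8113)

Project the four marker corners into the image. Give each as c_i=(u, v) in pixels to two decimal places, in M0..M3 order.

c0=(436.72, 149.43) c1=(516.84, 92.78) c2=(461.94, 17.82) c3=(385.09, 73.08)

Intrinsics K: fx=628.1, fy=672.1, cx=321.3, cy=235.8
Marker side s = 0.12 m; corners in marker frame (Z=0):
  M0 = (-0.0600, +0.0600, 0)
  M1 = (+0.0600, +0.0600, 0)
  M2 = (+0.0600, -0.0600, 0)
  M3 = (-0.0600, -0.0600, 0)
rvec = (-0.2240, 0.1253, -0.5737), |rvec| = θ = 0.62850 rad = 36.010°
Rodrigues: sinθ=0.58793, 1−cosθ=0.19109; R = I + sinθ·[k]× + (1−cosθ)·[k]×²:
    [+0.83319 +0.52309 +0.17938]
    [-0.55025 +0.81651 +0.17477]
    [-0.05505 -0.24432 +0.96813]
t = (0.1656, -0.1848, 0.8113) m
M0: Pc = R·M0+t = (+0.14699, -0.10279, +0.79994); u = 628.1·(+0.14699)/0.79994 + 321.3 = 436.7171, v = 672.1·(-0.10279)/0.79994 + 235.8 = 149.4335
M1: Pc = R·M1+t = (+0.24698, -0.16882, +0.79334); u = 628.1·(+0.24698)/0.79334 + 321.3 = 516.8358, v = 672.1·(-0.16882)/0.79334 + 235.8 = 92.7754
M2: Pc = R·M2+t = (+0.18421, -0.26681, +0.82266); u = 628.1·(+0.18421)/0.82266 + 321.3 = 461.9414, v = 672.1·(-0.26681)/0.82266 + 235.8 = 17.8234
M3: Pc = R·M3+t = (+0.08422, -0.20078, +0.82926); u = 628.1·(+0.08422)/0.82926 + 321.3 = 385.0925, v = 672.1·(-0.20078)/0.82926 + 235.8 = 73.0754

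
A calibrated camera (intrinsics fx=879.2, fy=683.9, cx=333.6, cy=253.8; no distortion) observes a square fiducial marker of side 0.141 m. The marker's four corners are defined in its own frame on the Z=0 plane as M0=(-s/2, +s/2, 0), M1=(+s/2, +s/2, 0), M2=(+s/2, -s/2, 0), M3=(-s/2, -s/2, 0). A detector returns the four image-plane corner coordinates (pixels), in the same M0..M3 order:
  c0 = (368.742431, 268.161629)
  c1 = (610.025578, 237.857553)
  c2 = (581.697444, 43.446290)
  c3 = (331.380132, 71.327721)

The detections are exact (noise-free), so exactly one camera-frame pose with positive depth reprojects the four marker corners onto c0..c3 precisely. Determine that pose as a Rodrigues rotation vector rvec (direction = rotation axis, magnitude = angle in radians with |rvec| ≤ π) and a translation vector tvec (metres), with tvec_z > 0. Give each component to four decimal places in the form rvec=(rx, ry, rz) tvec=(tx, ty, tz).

Intrinsics K: fx=879.2, fy=683.9, cx=333.6, cy=253.8
Marker side s = 0.141 m; corners in marker frame (Z=0):
  M0 = (-0.0705, +0.0705, 0)
  M1 = (+0.0705, +0.0705, 0)
  M2 = (+0.0705, -0.0705, 0)
  M3 = (-0.0705, -0.0705, 0)
Detected image corners:
  c0 = (368.742431, 268.161629) px
  c1 = (610.025578, 237.857553) px
  c2 = (581.697444, 43.446290) px
  c3 = (331.380132, 71.327721) px
Planar DLT: solve 8×8 A·h = b for H (H[2,2]=1):
  H  [+1801.42199 +348.10497 +474.31952]
  H  [-187.21448 +1425.19988 +156.75410]
  H  [+0.12413 +0.24408 +1.00000]
B = K⁻¹H; ‖b₁‖=2.031016, ‖b₂‖=2.031016; λ = 2/(‖b₁‖+‖b₂‖) = 0.492365, sign → tz>0 ⇒ λ=+0.492365
r₁ = λ·B[:,0] = (+0.98563,-0.15746,+0.06112); r₂ = λ·B[:,1] = (+0.14934,+0.98145,+0.12018)
r₃ = r₁×r₂ = (-0.07891,-0.10932,+0.99087); SVD([r₁ r₂ r₃]) → R = UVᵀ:
  R  [+0.98563 +0.14934 -0.07891]
  R  [-0.15746 +0.98145 -0.10932]
  R  [+0.06112 +0.12018 +0.99087]
t = (+0.07880, -0.06987, +0.49236) m
tr R = 2.957956; θ = arccos((tr R − 1)/2) = 0.205407 rad = 11.769°
axis k = ((R−Rᵀ)₃₂, (R−Rᵀ)₁₃, (R−Rᵀ)₂₁) / (2 sinθ) = (+0.562591, -0.343257, -0.752107)
rvec = θ·k = (+0.115560, -0.070508, -0.154488)

rvec=(0.1156, -0.0705, -0.1545) tvec=(0.0788, -0.0699, 0.4924)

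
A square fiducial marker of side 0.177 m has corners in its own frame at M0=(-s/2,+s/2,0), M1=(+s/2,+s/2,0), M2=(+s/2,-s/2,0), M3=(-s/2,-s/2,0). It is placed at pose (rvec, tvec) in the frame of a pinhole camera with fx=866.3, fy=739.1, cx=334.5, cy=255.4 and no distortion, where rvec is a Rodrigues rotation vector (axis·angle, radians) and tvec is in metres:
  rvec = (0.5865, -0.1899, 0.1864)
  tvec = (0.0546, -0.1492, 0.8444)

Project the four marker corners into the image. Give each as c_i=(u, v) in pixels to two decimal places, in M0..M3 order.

Intrinsics K: fx=866.3, fy=739.1, cx=334.5, cy=255.4
Marker side s = 0.177 m; corners in marker frame (Z=0):
  M0 = (-0.0885, +0.0885, 0)
  M1 = (+0.0885, +0.0885, 0)
  M2 = (+0.0885, -0.0885, 0)
  M3 = (-0.0885, -0.0885, 0)
rvec = (0.5865, -0.1899, 0.1864), |rvec| = θ = 0.64404 rad = 36.901°
Rodrigues: sinθ=0.60043, 1−cosθ=0.20032; R = I + sinθ·[k]× + (1−cosθ)·[k]×²:
    [+0.96580 -0.22757 -0.12424]
    [+0.11999 +0.81709 -0.56388]
    [+0.22984 +0.52969 +0.81646]
t = (0.0546, -0.1492, 0.8444) m
M0: Pc = R·M0+t = (-0.05101, -0.08751, +0.87094); u = 866.3·(-0.05101)/0.87094 + 334.5 = 283.7582, v = 739.1·(-0.08751)/0.87094 + 255.4 = 181.1398
M1: Pc = R·M1+t = (+0.11993, -0.06627, +0.91162); u = 866.3·(+0.11993)/0.91162 + 334.5 = 448.4717, v = 739.1·(-0.06627)/0.91162 + 255.4 = 201.6726
M2: Pc = R·M2+t = (+0.16021, -0.21089, +0.81786); u = 866.3·(+0.16021)/0.81786 + 334.5 = 504.2018, v = 739.1·(-0.21089)/0.81786 + 255.4 = 64.8162
M3: Pc = R·M3+t = (-0.01073, -0.23213, +0.77718); u = 866.3·(-0.01073)/0.77718 + 334.5 = 322.5353, v = 739.1·(-0.23213)/0.77718 + 255.4 = 34.6427

c0=(283.76, 181.14) c1=(448.47, 201.67) c2=(504.20, 64.82) c3=(322.54, 34.64)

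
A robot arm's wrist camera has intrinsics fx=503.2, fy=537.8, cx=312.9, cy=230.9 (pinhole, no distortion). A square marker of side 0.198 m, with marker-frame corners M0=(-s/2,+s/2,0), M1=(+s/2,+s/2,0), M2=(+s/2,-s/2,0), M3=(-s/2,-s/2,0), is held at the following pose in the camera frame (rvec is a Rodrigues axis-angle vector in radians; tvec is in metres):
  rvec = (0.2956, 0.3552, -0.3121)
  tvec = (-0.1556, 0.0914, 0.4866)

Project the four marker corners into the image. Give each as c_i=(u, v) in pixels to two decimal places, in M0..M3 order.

Intrinsics K: fx=503.2, fy=537.8, cx=312.9, cy=230.9
Marker side s = 0.198 m; corners in marker frame (Z=0):
  M0 = (-0.0990, +0.0990, 0)
  M1 = (+0.0990, +0.0990, 0)
  M2 = (+0.0990, -0.0990, 0)
  M3 = (-0.0990, -0.0990, 0)
rvec = (0.2956, 0.3552, -0.3121), |rvec| = θ = 0.55763 rad = 31.950°
Rodrigues: sinθ=0.52918, 1−cosθ=0.15149; R = I + sinθ·[k]× + (1−cosθ)·[k]×²:
    [+0.89108 +0.34733 +0.29213]
    [-0.24502 +0.90998 -0.33452]
    [-0.38202 +0.22651 +0.89597]
t = (-0.1556, 0.0914, 0.4866) m
M0: Pc = R·M0+t = (-0.20943, +0.20574, +0.54684); u = 503.2·(-0.20943)/0.54684 + 312.9 = 120.1835, v = 537.8·(+0.20574)/0.54684 + 230.9 = 433.2420
M1: Pc = R·M1+t = (-0.03300, +0.15723, +0.47120); u = 503.2·(-0.03300)/0.47120 + 312.9 = 277.6617, v = 537.8·(+0.15723)/0.47120 + 230.9 = 410.3519
M2: Pc = R·M2+t = (-0.10177, -0.02294, +0.42636); u = 503.2·(-0.10177)/0.42636 + 312.9 = 192.7892, v = 537.8·(-0.02294)/0.42636 + 230.9 = 201.9575
M3: Pc = R·M3+t = (-0.27820, +0.02557, +0.50200); u = 503.2·(-0.27820)/0.50200 + 312.9 = 34.0302, v = 537.8·(+0.02557)/0.50200 + 230.9 = 258.2933

c0=(120.18, 433.24) c1=(277.66, 410.35) c2=(192.79, 201.96) c3=(34.03, 258.29)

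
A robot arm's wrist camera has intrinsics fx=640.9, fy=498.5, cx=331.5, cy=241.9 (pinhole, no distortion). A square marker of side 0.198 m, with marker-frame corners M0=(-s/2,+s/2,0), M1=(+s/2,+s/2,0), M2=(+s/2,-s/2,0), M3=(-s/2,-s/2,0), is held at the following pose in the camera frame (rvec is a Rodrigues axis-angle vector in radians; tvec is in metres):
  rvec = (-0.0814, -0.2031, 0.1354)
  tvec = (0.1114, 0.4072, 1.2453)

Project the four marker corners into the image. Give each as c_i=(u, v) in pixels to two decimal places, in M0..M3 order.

c0=(333.02, 443.04) c1=(431.07, 448.02) c2=(442.13, 368.48) c3=(345.91, 361.09)

Intrinsics K: fx=640.9, fy=498.5, cx=331.5, cy=241.9
Marker side s = 0.198 m; corners in marker frame (Z=0):
  M0 = (-0.0990, +0.0990, 0)
  M1 = (+0.0990, +0.0990, 0)
  M2 = (+0.0990, -0.0990, 0)
  M3 = (-0.0990, -0.0990, 0)
rvec = (-0.0814, -0.2031, 0.1354), |rvec| = θ = 0.25731 rad = 14.743°
Rodrigues: sinθ=0.25448, 1−cosθ=0.03292; R = I + sinθ·[k]× + (1−cosθ)·[k]×²:
    [+0.97037 -0.12569 -0.20635]
    [+0.14213 +0.98759 +0.06683]
    [+0.19539 -0.09418 +0.97619]
t = (0.1114, 0.4072, 1.2453) m
M0: Pc = R·M0+t = (+0.00289, +0.49090, +1.21663); u = 640.9·(+0.00289)/1.21663 + 331.5 = 333.0223, v = 498.5·(+0.49090)/1.21663 + 241.9 = 443.0402
M1: Pc = R·M1+t = (+0.19502, +0.51904, +1.25532); u = 640.9·(+0.19502)/1.25532 + 331.5 = 431.0688, v = 498.5·(+0.51904)/1.25532 + 241.9 = 448.0169
M2: Pc = R·M2+t = (+0.21991, +0.32350, +1.27397); u = 640.9·(+0.21991)/1.27397 + 331.5 = 442.1312, v = 498.5·(+0.32350)/1.27397 + 241.9 = 368.4846
M3: Pc = R·M3+t = (+0.02778, +0.29536, +1.23528); u = 640.9·(+0.02778)/1.23528 + 331.5 = 345.9112, v = 498.5·(+0.29536)/1.23528 + 241.9 = 361.0922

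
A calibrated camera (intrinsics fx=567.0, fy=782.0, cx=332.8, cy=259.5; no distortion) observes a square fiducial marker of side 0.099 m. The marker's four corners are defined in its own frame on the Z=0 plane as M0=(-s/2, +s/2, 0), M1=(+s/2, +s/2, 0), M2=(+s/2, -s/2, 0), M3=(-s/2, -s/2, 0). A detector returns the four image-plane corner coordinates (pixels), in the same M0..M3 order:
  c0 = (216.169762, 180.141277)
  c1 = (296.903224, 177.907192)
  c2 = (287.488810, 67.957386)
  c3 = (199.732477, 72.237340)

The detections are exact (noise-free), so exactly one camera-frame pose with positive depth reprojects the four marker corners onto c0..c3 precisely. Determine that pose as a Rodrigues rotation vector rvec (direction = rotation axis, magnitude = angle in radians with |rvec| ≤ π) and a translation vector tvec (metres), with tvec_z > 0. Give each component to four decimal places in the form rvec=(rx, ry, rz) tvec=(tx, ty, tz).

rvec=(0.6061, 0.1013, -0.0409) tvec=(-0.0954, -0.1108, 0.6532)

Intrinsics K: fx=567.0, fy=782.0, cx=332.8, cy=259.5
Marker side s = 0.099 m; corners in marker frame (Z=0):
  M0 = (-0.0495, +0.0495, 0)
  M1 = (+0.0495, +0.0495, 0)
  M2 = (+0.0495, -0.0495, 0)
  M3 = (-0.0495, -0.0495, 0)
Detected image corners:
  c0 = (216.169762, 180.141277) px
  c1 = (296.903224, 177.907192) px
  c2 = (287.488810, 67.957386) px
  c3 = (199.732477, 72.237340) px
Planar DLT: solve 8×8 A·h = b for H (H[2,2]=1):
  H  [+808.47695 +347.70961 +250.00948]
  H  [-52.85724 +1208.20385 +126.91186]
  H  [-0.16379 +0.86718 +1.00000]
B = K⁻¹H; ‖b₁‖=1.530865, ‖b₂‖=1.530865; λ = 2/(‖b₁‖+‖b₂‖) = 0.653225, sign → tz>0 ⇒ λ=+0.653225
r₁ = λ·B[:,0] = (+0.99422,-0.00865,-0.10699); r₂ = λ·B[:,1] = (+0.06810,+0.82127,+0.56646)
r₃ = r₁×r₂ = (+0.08297,-0.57048,+0.81711); SVD([r₁ r₂ r₃]) → R = UVᵀ:
  R  [+0.99422 +0.06810 +0.08297]
  R  [-0.00865 +0.82127 -0.57048]
  R  [-0.10699 +0.56646 +0.81711]
t = (-0.09538, -0.11075, +0.65323) m
tr R = 2.632605; θ = arccos((tr R − 1)/2) = 0.615816 rad = 35.284°
axis k = ((R−Rᵀ)₃₂, (R−Rᵀ)₁₃, (R−Rᵀ)₂₁) / (2 sinθ) = (+0.984149, +0.164431, -0.066438)
rvec = θ·k = (+0.606054, +0.101259, -0.040913)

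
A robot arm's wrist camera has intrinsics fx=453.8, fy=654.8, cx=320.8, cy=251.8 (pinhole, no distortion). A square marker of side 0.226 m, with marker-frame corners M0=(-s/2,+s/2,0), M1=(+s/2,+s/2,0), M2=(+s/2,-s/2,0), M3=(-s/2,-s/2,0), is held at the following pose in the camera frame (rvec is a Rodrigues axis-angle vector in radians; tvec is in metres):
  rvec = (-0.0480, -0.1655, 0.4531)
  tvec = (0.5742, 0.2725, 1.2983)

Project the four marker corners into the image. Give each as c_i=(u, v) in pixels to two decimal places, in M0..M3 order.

c0=(472.52, 418.74) c1=(538.20, 464.26) c2=(568.55, 360.89) c3=(504.61, 313.35)

Intrinsics K: fx=453.8, fy=654.8, cx=320.8, cy=251.8
Marker side s = 0.226 m; corners in marker frame (Z=0):
  M0 = (-0.1130, +0.1130, 0)
  M1 = (+0.1130, +0.1130, 0)
  M2 = (+0.1130, -0.1130, 0)
  M3 = (-0.1130, -0.1130, 0)
rvec = (-0.0480, -0.1655, 0.4531), |rvec| = θ = 0.48476 rad = 27.775°
Rodrigues: sinθ=0.46600, 1−cosθ=0.11521; R = I + sinθ·[k]× + (1−cosθ)·[k]×²:
    [+0.88592 -0.43167 -0.16976]
    [+0.43946 +0.89822 +0.00938]
    [+0.14843 -0.08291 +0.98544]
t = (0.5742, 0.2725, 1.2983) m
M0: Pc = R·M0+t = (+0.42531, +0.32434, +1.27216); u = 453.8·(+0.42531)/1.27216 + 320.8 = 472.5162, v = 654.8·(+0.32434)/1.27216 + 251.8 = 418.7427
M1: Pc = R·M1+t = (+0.62553, +0.42366, +1.30570); u = 453.8·(+0.62553)/1.30570 + 320.8 = 538.2042, v = 654.8·(+0.42366)/1.30570 + 251.8 = 464.2605
M2: Pc = R·M2+t = (+0.72309, +0.22066, +1.32444); u = 453.8·(+0.72309)/1.32444 + 320.8 = 568.5549, v = 654.8·(+0.22066)/1.32444 + 251.8 = 360.8938
M3: Pc = R·M3+t = (+0.52287, +0.12134, +1.29090); u = 453.8·(+0.52287)/1.29090 + 320.8 = 504.6090, v = 654.8·(+0.12134)/1.29090 + 251.8 = 313.3507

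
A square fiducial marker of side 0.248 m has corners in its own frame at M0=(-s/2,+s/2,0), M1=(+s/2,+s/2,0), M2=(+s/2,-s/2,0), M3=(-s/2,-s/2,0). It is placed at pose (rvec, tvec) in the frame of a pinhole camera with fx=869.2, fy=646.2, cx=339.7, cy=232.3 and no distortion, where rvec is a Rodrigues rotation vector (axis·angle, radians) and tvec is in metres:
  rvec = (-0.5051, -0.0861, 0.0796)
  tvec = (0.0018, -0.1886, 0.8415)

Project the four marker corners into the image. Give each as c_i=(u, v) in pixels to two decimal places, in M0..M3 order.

Intrinsics K: fx=869.2, fy=646.2, cx=339.7, cy=232.3
Marker side s = 0.248 m; corners in marker frame (Z=0):
  M0 = (-0.1240, +0.1240, 0)
  M1 = (+0.1240, +0.1240, 0)
  M2 = (+0.1240, -0.1240, 0)
  M3 = (-0.1240, -0.1240, 0)
rvec = (-0.5051, -0.0861, 0.0796), |rvec| = θ = 0.51853 rad = 29.710°
Rodrigues: sinθ=0.49561, 1−cosθ=0.13145; R = I + sinθ·[k]× + (1−cosθ)·[k]×²:
    [+0.99328 -0.05482 -0.10195]
    [+0.09734 +0.87217 +0.47942]
    [+0.06264 -0.48612 +0.87165]
t = (0.0018, -0.1886, 0.8415) m
M0: Pc = R·M0+t = (-0.12816, -0.09252, +0.77345); u = 869.2·(-0.12816)/0.77345 + 339.7 = 195.6706, v = 646.2·(-0.09252)/0.77345 + 232.3 = 155.0011
M1: Pc = R·M1+t = (+0.11817, -0.06838, +0.78899); u = 869.2·(+0.11817)/0.78899 + 339.7 = 469.8825, v = 646.2·(-0.06838)/0.78899 + 232.3 = 176.2950
M2: Pc = R·M2+t = (+0.13176, -0.28468, +0.90955); u = 869.2·(+0.13176)/0.90955 + 339.7 = 465.6192, v = 646.2·(-0.28468)/0.90955 + 232.3 = 30.0457
M3: Pc = R·M3+t = (-0.11457, -0.30882, +0.89401); u = 869.2·(-0.11457)/0.89401 + 339.7 = 228.3107, v = 646.2·(-0.30882)/0.89401 + 232.3 = 9.0822

c0=(195.67, 155.00) c1=(469.88, 176.29) c2=(465.62, 30.05) c3=(228.31, 9.08)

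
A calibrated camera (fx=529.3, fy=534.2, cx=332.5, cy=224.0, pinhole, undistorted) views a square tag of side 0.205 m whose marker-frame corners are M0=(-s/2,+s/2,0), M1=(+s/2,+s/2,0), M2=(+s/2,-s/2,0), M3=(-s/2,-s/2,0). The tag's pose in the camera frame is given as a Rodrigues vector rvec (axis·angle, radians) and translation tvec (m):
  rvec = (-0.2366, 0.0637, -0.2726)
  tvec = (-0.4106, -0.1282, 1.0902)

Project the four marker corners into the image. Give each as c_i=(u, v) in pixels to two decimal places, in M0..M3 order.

Intrinsics K: fx=529.3, fy=534.2, cx=332.5, cy=224.0
Marker side s = 0.205 m; corners in marker frame (Z=0):
  M0 = (-0.1025, +0.1025, 0)
  M1 = (+0.1025, +0.1025, 0)
  M2 = (+0.1025, -0.1025, 0)
  M3 = (-0.1025, -0.1025, 0)
rvec = (-0.2366, 0.0637, -0.2726), |rvec| = θ = 0.36654 rad = 21.001°
Rodrigues: sinθ=0.35838, 1−cosθ=0.06643; R = I + sinθ·[k]× + (1−cosθ)·[k]×²:
    [+0.96125 +0.25909 +0.09417]
    [-0.27399 +0.93558 +0.22275]
    [-0.03039 -0.23992 +0.97032]
t = (-0.4106, -0.1282, 1.0902) m
M0: Pc = R·M0+t = (-0.48257, -0.00422, +1.06872); u = 529.3·(-0.48257)/1.06872 + 332.5 = 93.4995, v = 534.2·(-0.00422)/1.06872 + 224.0 = 221.8911
M1: Pc = R·M1+t = (-0.28552, -0.06039, +1.06249); u = 529.3·(-0.28552)/1.06249 + 332.5 = 190.2653, v = 534.2·(-0.06039)/1.06249 + 224.0 = 193.6387
M2: Pc = R·M2+t = (-0.33863, -0.25218, +1.11168); u = 529.3·(-0.33863)/1.11168 + 332.5 = 171.2699, v = 534.2·(-0.25218)/1.11168 + 224.0 = 102.8182
M3: Pc = R·M3+t = (-0.53568, -0.19601, +1.11791); u = 529.3·(-0.53568)/1.11791 + 332.5 = 78.8673, v = 534.2·(-0.19601)/1.11791 + 224.0 = 130.3337

c0=(93.50, 221.89) c1=(190.27, 193.64) c2=(171.27, 102.82) c3=(78.87, 130.33)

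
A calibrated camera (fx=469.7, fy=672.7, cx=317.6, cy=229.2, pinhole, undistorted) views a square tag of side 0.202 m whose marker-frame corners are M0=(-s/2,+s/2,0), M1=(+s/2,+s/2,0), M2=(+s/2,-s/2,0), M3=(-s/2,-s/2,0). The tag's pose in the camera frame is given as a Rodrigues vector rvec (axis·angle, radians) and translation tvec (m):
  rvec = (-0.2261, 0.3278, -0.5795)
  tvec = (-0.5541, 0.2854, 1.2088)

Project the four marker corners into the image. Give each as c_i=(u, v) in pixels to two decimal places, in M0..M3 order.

c0=(89.76, 466.95) c1=(144.96, 409.97) c2=(114.70, 309.89) c3=(63.30, 367.97)

Intrinsics K: fx=469.7, fy=672.7, cx=317.6, cy=229.2
Marker side s = 0.202 m; corners in marker frame (Z=0):
  M0 = (-0.1010, +0.1010, 0)
  M1 = (+0.1010, +0.1010, 0)
  M2 = (+0.1010, -0.1010, 0)
  M3 = (-0.1010, -0.1010, 0)
rvec = (-0.2261, 0.3278, -0.5795), |rvec| = θ = 0.70313 rad = 40.286°
Rodrigues: sinθ=0.64661, 1−cosθ=0.23718; R = I + sinθ·[k]× + (1−cosθ)·[k]×²:
    [+0.78735 +0.49736 +0.36431]
    [-0.56847 +0.81437 +0.11679]
    [-0.23859 -0.29906 +0.92393]
t = (-0.5541, 0.2854, 1.2088) m
M0: Pc = R·M0+t = (-0.58339, +0.42507, +1.20269); u = 469.7·(-0.58339)/1.20269 + 317.6 = 89.7634, v = 672.7·(+0.42507)/1.20269 + 229.2 = 466.9519
M1: Pc = R·M1+t = (-0.42434, +0.31024, +1.15450); u = 469.7·(-0.42434)/1.15450 + 317.6 = 144.9581, v = 672.7·(+0.31024)/1.15450 + 229.2 = 409.9674
M2: Pc = R·M2+t = (-0.52481, +0.14573, +1.21491); u = 469.7·(-0.52481)/1.21491 + 317.6 = 114.7005, v = 672.7·(+0.14573)/1.21491 + 229.2 = 309.8931
M3: Pc = R·M3+t = (-0.68386, +0.26056, +1.26310); u = 469.7·(-0.68386)/1.26310 + 317.6 = 63.3001, v = 672.7·(+0.26056)/1.26310 + 229.2 = 367.9707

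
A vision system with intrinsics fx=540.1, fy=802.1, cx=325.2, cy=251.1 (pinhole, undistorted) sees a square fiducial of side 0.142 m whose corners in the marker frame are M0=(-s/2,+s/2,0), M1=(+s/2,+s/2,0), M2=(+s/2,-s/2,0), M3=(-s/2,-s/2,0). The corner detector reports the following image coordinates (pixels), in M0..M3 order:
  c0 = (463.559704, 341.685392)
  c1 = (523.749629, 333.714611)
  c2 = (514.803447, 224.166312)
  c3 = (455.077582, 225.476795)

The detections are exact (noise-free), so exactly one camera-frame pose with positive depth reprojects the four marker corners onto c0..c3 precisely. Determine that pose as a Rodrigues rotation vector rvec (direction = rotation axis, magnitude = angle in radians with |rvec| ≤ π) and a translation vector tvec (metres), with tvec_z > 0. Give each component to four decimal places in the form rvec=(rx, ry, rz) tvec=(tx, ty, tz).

rvec=(-0.1302, -0.4231, -0.0540) tvec=(0.3067, 0.0371, 1.0044)

Intrinsics K: fx=540.1, fy=802.1, cx=325.2, cy=251.1
Marker side s = 0.142 m; corners in marker frame (Z=0):
  M0 = (-0.0710, +0.0710, 0)
  M1 = (+0.0710, +0.0710, 0)
  M2 = (+0.0710, -0.0710, 0)
  M3 = (-0.0710, -0.0710, 0)
Detected image corners:
  c0 = (463.559704, 341.685392) px
  c1 = (523.749629, 333.714611) px
  c2 = (514.803447, 224.166312) px
  c3 = (455.077582, 225.476795) px
Planar DLT: solve 8×8 A·h = b for H (H[2,2]=1):
  H  [+623.24197 +5.53027 +490.13670]
  H  [+83.05911 +762.11066 +280.73542]
  H  [+0.41083 -0.11421 +1.00000]
B = K⁻¹H; ‖b₁‖=0.995633, ‖b₂‖=0.995633; λ = 2/(‖b₁‖+‖b₂‖) = 1.004386, sign → tz>0 ⇒ λ=+1.004386
r₁ = λ·B[:,0] = (+0.91055,-0.02517,+0.41263); r₂ = λ·B[:,1] = (+0.07936,+0.99022,-0.11472)
r₃ = r₁×r₂ = (-0.40571,+0.13720,+0.90365); SVD([r₁ r₂ r₃]) → R = UVᵀ:
  R  [+0.91055 +0.07936 -0.40571]
  R  [-0.02517 +0.99022 +0.13720]
  R  [+0.41263 -0.11472 +0.90365]
t = (+0.30672, +0.03711, +1.00439) m
tr R = 2.804422; θ = arccos((tr R − 1)/2) = 0.445927 rad = 25.550°
axis k = ((R−Rᵀ)₃₂, (R−Rᵀ)₁₃, (R−Rᵀ)₂₁) / (2 sinθ) = (-0.292043, -0.948698, -0.121175)
rvec = θ·k = (-0.130230, -0.423050, -0.054035)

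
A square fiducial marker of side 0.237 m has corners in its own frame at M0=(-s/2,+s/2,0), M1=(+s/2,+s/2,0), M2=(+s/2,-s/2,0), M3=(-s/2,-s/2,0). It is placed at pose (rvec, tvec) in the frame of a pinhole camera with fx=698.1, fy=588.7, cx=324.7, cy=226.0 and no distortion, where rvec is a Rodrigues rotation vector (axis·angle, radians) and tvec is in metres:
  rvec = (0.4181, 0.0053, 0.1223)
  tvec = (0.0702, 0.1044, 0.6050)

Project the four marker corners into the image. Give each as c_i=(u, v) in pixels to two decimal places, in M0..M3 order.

c0=(258.89, 404.84) c1=(509.95, 429.00) c2=(576.48, 237.72) c3=(282.51, 207.74)

Intrinsics K: fx=698.1, fy=588.7, cx=324.7, cy=226.0
Marker side s = 0.237 m; corners in marker frame (Z=0):
  M0 = (-0.1185, +0.1185, 0)
  M1 = (+0.1185, +0.1185, 0)
  M2 = (+0.1185, -0.1185, 0)
  M3 = (-0.1185, -0.1185, 0)
rvec = (0.4181, 0.0053, 0.1223), |rvec| = θ = 0.43565 rad = 24.961°
Rodrigues: sinθ=0.42200, 1−cosθ=0.09341; R = I + sinθ·[k]× + (1−cosθ)·[k]×²:
    [+0.99263 -0.11738 +0.03030]
    [+0.11956 +0.90661 -0.40468]
    [+0.02003 +0.40532 +0.91396]
t = (0.0702, 0.1044, 0.6050) m
M0: Pc = R·M0+t = (-0.06134, +0.19767, +0.65066); u = 698.1·(-0.06134)/0.65066 + 324.7 = 258.8924, v = 588.7·(+0.19767)/0.65066 + 226.0 = 404.8434
M1: Pc = R·M1+t = (+0.17392, +0.22600, +0.65540); u = 698.1·(+0.17392)/0.65540 + 324.7 = 509.9466, v = 588.7·(+0.22600)/0.65540 + 226.0 = 428.9995
M2: Pc = R·M2+t = (+0.20174, +0.01113, +0.55934); u = 698.1·(+0.20174)/0.55934 + 324.7 = 576.4798, v = 588.7·(+0.01113)/0.55934 + 226.0 = 237.7189
M3: Pc = R·M3+t = (-0.03352, -0.01720, +0.55460); u = 698.1·(-0.03352)/0.55460 + 324.7 = 282.5105, v = 588.7·(-0.01720)/0.55460 + 226.0 = 207.7414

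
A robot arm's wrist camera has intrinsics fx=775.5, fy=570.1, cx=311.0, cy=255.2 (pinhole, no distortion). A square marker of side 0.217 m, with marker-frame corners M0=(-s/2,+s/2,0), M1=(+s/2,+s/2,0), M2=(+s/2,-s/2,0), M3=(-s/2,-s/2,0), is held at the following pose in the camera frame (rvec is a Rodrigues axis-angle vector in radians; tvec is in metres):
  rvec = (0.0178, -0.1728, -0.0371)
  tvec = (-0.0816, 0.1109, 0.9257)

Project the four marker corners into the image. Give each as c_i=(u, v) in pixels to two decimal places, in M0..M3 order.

c0=(153.60, 395.31) c1=(334.80, 384.77) c2=(328.59, 254.18) c3=(146.23, 259.40)

Intrinsics K: fx=775.5, fy=570.1, cx=311.0, cy=255.2
Marker side s = 0.217 m; corners in marker frame (Z=0):
  M0 = (-0.1085, +0.1085, 0)
  M1 = (+0.1085, +0.1085, 0)
  M2 = (+0.1085, -0.1085, 0)
  M3 = (-0.1085, -0.1085, 0)
rvec = (0.0178, -0.1728, -0.0371), |rvec| = θ = 0.17763 rad = 10.178°
Rodrigues: sinθ=0.17670, 1−cosθ=0.01574; R = I + sinθ·[k]× + (1−cosθ)·[k]×²:
    [+0.98442 +0.03537 -0.17222]
    [-0.03844 +0.99916 -0.01451]
    [+0.17156 +0.02090 +0.98495]
t = (-0.0816, 0.1109, 0.9257) m
M0: Pc = R·M0+t = (-0.18457, +0.22348, +0.90935); u = 775.5·(-0.18457)/0.90935 + 311.0 = 153.5962, v = 570.1·(+0.22348)/0.90935 + 255.2 = 395.3055
M1: Pc = R·M1+t = (+0.02905, +0.21514, +0.94658); u = 775.5·(+0.02905)/0.94658 + 311.0 = 334.7977, v = 570.1·(+0.21514)/0.94658 + 255.2 = 384.7714
M2: Pc = R·M2+t = (+0.02137, -0.00168, +0.94205); u = 775.5·(+0.02137)/0.94205 + 311.0 = 328.5937, v = 570.1·(-0.00168)/0.94205 + 255.2 = 254.1839
M3: Pc = R·M3+t = (-0.19225, +0.00666, +0.90482); u = 775.5·(-0.19225)/0.90482 + 311.0 = 146.2285, v = 570.1·(+0.00666)/0.90482 + 255.2 = 259.3977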